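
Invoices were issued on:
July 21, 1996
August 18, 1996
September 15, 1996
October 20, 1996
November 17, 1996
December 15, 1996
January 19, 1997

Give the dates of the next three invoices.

These are Sundays at 28- or 35-day spacing (28, 28, 35, 28, 28, 35).
The pattern: 3rd Sunday of the month.
February 1997 — 3rd Sunday is February 16, 1997.
3rd Sunday of March 1997: March 16, 1997.
April 1997 — 3rd Sunday is April 20, 1997.

February 16, 1997; March 16, 1997; April 20, 1997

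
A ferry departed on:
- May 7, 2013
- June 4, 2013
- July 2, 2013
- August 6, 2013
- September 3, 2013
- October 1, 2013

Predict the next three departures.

November 5, 2013; December 3, 2013; January 7, 2014

Gaps: 28, 28, 35, 28, 28 days — a mix of 28 and 35. Every date is a Tuesday.
Each is the 1st Tuesday of its month.
1st Tuesday of November 2013: November 5, 2013.
December 2013 — 1st Tuesday is December 3, 2013.
1st Tuesday of January 2014: January 7, 2014.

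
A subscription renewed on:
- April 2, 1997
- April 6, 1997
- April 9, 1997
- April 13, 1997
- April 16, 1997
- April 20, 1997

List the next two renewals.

April 23, 1997; April 27, 1997

Every event lands on a Wednesday or Sunday (gaps cycle 4, 3, 4, 3, 4).
So the schedule is: every Wednesday and Sunday.
Next Wednesday: April 23, 1997.
Next Sunday: April 27, 1997.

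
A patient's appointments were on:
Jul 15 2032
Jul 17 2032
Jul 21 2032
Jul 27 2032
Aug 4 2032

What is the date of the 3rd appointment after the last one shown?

The spacing grows by 2 each time: 2, 4, 6, 8 days.
Next gap: 10 days. Aug 4 2032 + 10 days = Aug 14 2032.
Next gap: 12 days. Aug 14 2032 + 12 days = Aug 26 2032.
Next gap: 14 days. Aug 26 2032 + 14 days = Sep 9 2032.

Sep 9 2032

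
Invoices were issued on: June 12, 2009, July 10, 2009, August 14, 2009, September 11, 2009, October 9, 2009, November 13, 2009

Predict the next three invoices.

December 11, 2009; January 8, 2010; February 12, 2010

Gaps: 28, 35, 28, 28, 35 days — a mix of 28 and 35. Every date is a Friday.
Each is the 2nd Friday of its month.
December 2009 — 2nd Friday is December 11, 2009.
2nd Friday of January 2010: January 8, 2010.
2nd Friday of February 2010: February 12, 2010.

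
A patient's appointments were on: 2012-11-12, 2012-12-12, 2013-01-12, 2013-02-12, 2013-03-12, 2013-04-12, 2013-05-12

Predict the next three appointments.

Gaps: 30, 31, 31, 28, 31, 30 days — not constant. Every event is on the 12th of the month.
Pattern: the 12th of each month.
June 2013: 2013-06-12.
Next: July 2013 → 2013-07-12.
August 2013: 2013-08-12.

2013-06-12, 2013-07-12, 2013-08-12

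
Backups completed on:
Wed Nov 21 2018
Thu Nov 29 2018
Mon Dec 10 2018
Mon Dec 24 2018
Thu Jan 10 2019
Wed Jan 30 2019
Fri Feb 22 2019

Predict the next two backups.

The spacing grows by 3 each time: 8, 11, 14, 17, 20, 23 days.
Next gap: 26 days. Fri Feb 22 2019 + 26 days = Wed Mar 20 2019.
Next gap: 29 days. Wed Mar 20 2019 + 29 days = Thu Apr 18 2019.

Wed Mar 20 2019, Thu Apr 18 2019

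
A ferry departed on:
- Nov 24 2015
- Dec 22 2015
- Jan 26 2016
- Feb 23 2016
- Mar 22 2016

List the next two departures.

All dates are Tuesdays, 28, 35, 28, 28 days apart.
Specifically, the 4th Tuesday of each month.
4th Tuesday of April 2016: Apr 26 2016.
May 2016 — 4th Tuesday is May 24 2016.

Apr 26 2016, May 24 2016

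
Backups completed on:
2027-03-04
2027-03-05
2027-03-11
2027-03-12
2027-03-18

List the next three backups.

The gap pattern 1, 6, 1, 6 repeats every 2 events.
These are the Thursdays and Fridays of each week.
Next Friday: 2027-03-19.
Next Thursday: 2027-03-25.
Next Friday: 2027-03-26.

2027-03-19, 2027-03-25, 2027-03-26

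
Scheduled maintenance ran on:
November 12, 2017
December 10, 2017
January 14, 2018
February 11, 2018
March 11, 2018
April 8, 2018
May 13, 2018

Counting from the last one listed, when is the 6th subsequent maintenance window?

November 11, 2018

All dates are Sundays, 28, 35, 28, 28, 28, 35 days apart.
Specifically, the 2nd Sunday of each month.
2nd Sunday of June 2018: June 10, 2018.
July 2018 — 2nd Sunday is July 8, 2018.
August 2018 — 2nd Sunday is August 12, 2018.
2nd Sunday of September 2018: September 9, 2018.
October 2018 — 2nd Sunday is October 14, 2018.
November 2018 — 2nd Sunday is November 11, 2018.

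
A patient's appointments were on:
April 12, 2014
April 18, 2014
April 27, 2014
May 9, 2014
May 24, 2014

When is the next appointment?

The spacing grows by 3 each time: 6, 9, 12, 15 days.
Next gap: 18 days. May 24, 2014 + 18 days = June 11, 2014.

June 11, 2014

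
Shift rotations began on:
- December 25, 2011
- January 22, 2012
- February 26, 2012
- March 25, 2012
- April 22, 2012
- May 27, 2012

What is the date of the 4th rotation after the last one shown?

All dates are Sundays, 28, 35, 28, 28, 35 days apart.
Specifically, the 4th Sunday of each month.
June 2012 — 4th Sunday is June 24, 2012.
4th Sunday of July 2012: July 22, 2012.
4th Sunday of August 2012: August 26, 2012.
September 2012 — 4th Sunday is September 23, 2012.

September 23, 2012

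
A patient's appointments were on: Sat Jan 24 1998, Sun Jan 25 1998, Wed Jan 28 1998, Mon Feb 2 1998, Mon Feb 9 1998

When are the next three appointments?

Gaps: 1, 3, 5, 7 days — each gap is 2 larger than the previous one.
Next gap: 9 days. Mon Feb 9 1998 + 9 days = Wed Feb 18 1998.
Next gap: 11 days. Wed Feb 18 1998 + 11 days = Sun Mar 1 1998.
Next gap: 13 days. Sun Mar 1 1998 + 13 days = Sat Mar 14 1998.

Wed Feb 18 1998, Sun Mar 1 1998, Sat Mar 14 1998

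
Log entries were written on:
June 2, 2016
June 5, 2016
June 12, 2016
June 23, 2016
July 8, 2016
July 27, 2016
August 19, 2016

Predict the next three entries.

September 15, 2016; October 16, 2016; November 20, 2016

Gaps: 3, 7, 11, 15, 19, 23 days — each gap is 4 larger than the previous one.
Next gap: 27 days. August 19, 2016 + 27 days = September 15, 2016.
Next gap: 31 days. September 15, 2016 + 31 days = October 16, 2016.
Next gap: 35 days. October 16, 2016 + 35 days = November 20, 2016.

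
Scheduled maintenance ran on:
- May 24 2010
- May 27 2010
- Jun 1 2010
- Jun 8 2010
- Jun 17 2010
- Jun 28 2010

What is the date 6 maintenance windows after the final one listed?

The spacing grows by 2 each time: 3, 5, 7, 9, 11 days.
Next gap: 13 days. Jun 28 2010 + 13 days = Jul 11 2010.
Next gap: 15 days. Jul 11 2010 + 15 days = Jul 26 2010.
Next gap: 17 days. Jul 26 2010 + 17 days = Aug 12 2010.
Next gap: 19 days. Aug 12 2010 + 19 days = Aug 31 2010.
Next gap: 21 days. Aug 31 2010 + 21 days = Sep 21 2010.
Next gap: 23 days. Sep 21 2010 + 23 days = Oct 14 2010.

Oct 14 2010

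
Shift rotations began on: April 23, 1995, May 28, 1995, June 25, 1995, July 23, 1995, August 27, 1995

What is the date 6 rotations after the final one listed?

All dates are Sundays, 35, 28, 28, 35 days apart.
Specifically, the 4th Sunday of each month.
September 1995 — 4th Sunday is September 24, 1995.
October 1995 — 4th Sunday is October 22, 1995.
November 1995 — 4th Sunday is November 26, 1995.
4th Sunday of December 1995: December 24, 1995.
January 1996 — 4th Sunday is January 28, 1996.
February 1996 — 4th Sunday is February 25, 1996.

February 25, 1996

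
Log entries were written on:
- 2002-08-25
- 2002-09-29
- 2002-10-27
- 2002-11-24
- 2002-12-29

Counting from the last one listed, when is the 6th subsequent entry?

2003-06-29

All Sundays; the gaps (35, 28, 28, 35) vary with month length.
This is the last Sunday of each month.
January 2003 ends with Sunday 2003-01-26.
February 2003 ends with Sunday 2003-02-23.
March 2003 ends with Sunday 2003-03-30.
Last Sunday of April 2003: 2003-04-27.
Last Sunday of May 2003: 2003-05-25.
June 2003 ends with Sunday 2003-06-29.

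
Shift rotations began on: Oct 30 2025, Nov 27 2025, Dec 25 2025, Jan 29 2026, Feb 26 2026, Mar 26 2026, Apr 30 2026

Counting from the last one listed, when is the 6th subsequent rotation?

Oct 29 2026

All Thursdays; the gaps (28, 28, 35, 28, 28, 35) vary with month length.
This is the last Thursday of each month.
Last Thursday of May 2026: May 28 2026.
June 2026 ends with Thursday Jun 25 2026.
Last Thursday of July 2026: Jul 30 2026.
Last Thursday of August 2026: Aug 27 2026.
September 2026 ends with Thursday Sep 24 2026.
Last Thursday of October 2026: Oct 29 2026.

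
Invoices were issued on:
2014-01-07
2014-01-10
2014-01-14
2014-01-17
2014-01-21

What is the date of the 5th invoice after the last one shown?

The gap pattern 3, 4, 3, 4 repeats every 2 events.
These are the Tuesdays and Fridays of each week.
The following Friday is 2014-01-24.
The following Tuesday is 2014-01-28.
Next Friday: 2014-01-31.
Next Tuesday: 2014-02-04.
The following Friday is 2014-02-07.

2014-02-07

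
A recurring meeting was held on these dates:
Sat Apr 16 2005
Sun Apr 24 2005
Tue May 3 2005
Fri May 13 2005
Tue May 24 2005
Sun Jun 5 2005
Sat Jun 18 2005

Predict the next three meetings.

Gaps: 8, 9, 10, 11, 12, 13 days — each gap is 1 larger than the previous one.
Next gap: 14 days. Sat Jun 18 2005 + 14 days = Sat Jul 2 2005.
Next gap: 15 days. Sat Jul 2 2005 + 15 days = Sun Jul 17 2005.
Next gap: 16 days. Sun Jul 17 2005 + 16 days = Tue Aug 2 2005.

Sat Jul 2 2005, Sun Jul 17 2005, Tue Aug 2 2005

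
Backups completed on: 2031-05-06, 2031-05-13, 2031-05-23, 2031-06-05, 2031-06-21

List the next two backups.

2031-07-10, 2031-08-01

The spacing grows by 3 each time: 7, 10, 13, 16 days.
Next gap: 19 days. 2031-06-21 + 19 days = 2031-07-10.
Next gap: 22 days. 2031-07-10 + 22 days = 2031-08-01.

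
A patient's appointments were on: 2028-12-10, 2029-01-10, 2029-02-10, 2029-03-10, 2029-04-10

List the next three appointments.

2029-05-10, 2029-06-10, 2029-07-10

Each date is the 10th; the gaps (31, 31, 28, 31) track the month lengths.
The rule is the 10th of each month.
Next: May 2029 → 2029-05-10.
Next: June 2029 → 2029-06-10.
July 2029: 2029-07-10.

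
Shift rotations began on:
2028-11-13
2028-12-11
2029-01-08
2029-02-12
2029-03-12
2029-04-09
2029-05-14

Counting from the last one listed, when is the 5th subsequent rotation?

All dates are Mondays, 28, 28, 35, 28, 28, 35 days apart.
Specifically, the 2nd Monday of each month.
June 2029 — 2nd Monday is 2029-06-11.
2nd Monday of July 2029: 2029-07-09.
August 2029 — 2nd Monday is 2029-08-13.
September 2029 — 2nd Monday is 2029-09-10.
October 2029 — 2nd Monday is 2029-10-08.

2029-10-08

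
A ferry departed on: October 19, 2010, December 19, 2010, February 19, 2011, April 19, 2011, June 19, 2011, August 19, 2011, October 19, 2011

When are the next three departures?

The day-of-month is always 19 (61, 62, 59, 61, 61, 61 days between events).
So this recurs on the 19th of every 2 months.
December 2011: December 19, 2011.
February 2012: February 19, 2012.
Next: April 2012 → April 19, 2012.

December 19, 2011; February 19, 2012; April 19, 2012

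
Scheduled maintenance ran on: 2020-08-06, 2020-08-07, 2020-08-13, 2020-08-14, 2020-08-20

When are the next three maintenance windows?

The gap pattern 1, 6, 1, 6 repeats every 2 events.
These are the Thursdays and Fridays of each week.
The following Friday is 2020-08-21.
The following Thursday is 2020-08-27.
The following Friday is 2020-08-28.

2020-08-21, 2020-08-27, 2020-08-28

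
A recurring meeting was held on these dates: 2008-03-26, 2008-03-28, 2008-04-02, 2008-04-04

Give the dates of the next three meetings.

2008-04-09, 2008-04-11, 2008-04-16

Every event lands on a Wednesday or Friday (gaps cycle 2, 5, 2).
So the schedule is: every Wednesday and Friday.
The following Wednesday is 2008-04-09.
Next Friday: 2008-04-11.
The following Wednesday is 2008-04-16.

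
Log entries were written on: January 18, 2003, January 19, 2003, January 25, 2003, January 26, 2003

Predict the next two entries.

February 1, 2003; February 2, 2003

Every event lands on a Saturday or Sunday (gaps cycle 1, 6, 1).
So the schedule is: every Saturday and Sunday.
The following Saturday is February 1, 2003.
The following Sunday is February 2, 2003.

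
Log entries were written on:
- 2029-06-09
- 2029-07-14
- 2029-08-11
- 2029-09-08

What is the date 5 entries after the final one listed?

2030-02-09

All dates are Saturdays, 35, 28, 28 days apart.
Specifically, the 2nd Saturday of each month.
2nd Saturday of October 2029: 2029-10-13.
2nd Saturday of November 2029: 2029-11-10.
December 2029 — 2nd Saturday is 2029-12-08.
2nd Saturday of January 2030: 2030-01-12.
2nd Saturday of February 2030: 2030-02-09.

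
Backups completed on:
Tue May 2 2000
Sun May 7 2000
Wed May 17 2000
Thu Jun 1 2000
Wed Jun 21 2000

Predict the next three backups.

Intervals are 5, 10, 15, 20 days — an arithmetic progression with common difference 5.
Next gap: 25 days. Wed Jun 21 2000 + 25 days = Sun Jul 16 2000.
Next gap: 30 days. Sun Jul 16 2000 + 30 days = Tue Aug 15 2000.
Next gap: 35 days. Tue Aug 15 2000 + 35 days = Tue Sep 19 2000.

Sun Jul 16 2000, Tue Aug 15 2000, Tue Sep 19 2000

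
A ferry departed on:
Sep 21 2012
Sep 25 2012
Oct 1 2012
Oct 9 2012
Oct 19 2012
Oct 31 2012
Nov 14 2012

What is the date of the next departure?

Intervals are 4, 6, 8, 10, 12, 14 days — an arithmetic progression with common difference 2.
Next gap: 16 days. Nov 14 2012 + 16 days = Nov 30 2012.

Nov 30 2012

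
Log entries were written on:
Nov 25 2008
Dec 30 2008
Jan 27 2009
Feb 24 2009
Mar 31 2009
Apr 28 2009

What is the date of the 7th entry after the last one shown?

Every date is a Tuesday; gaps 35, 28, 28, 35, 28 days.
Each is the last Tuesday of its month (at least one falls on the 29th or later, ruling out '4th Tuesday').
May 2009 ends with Tuesday May 26 2009.
June 2009 ends with Tuesday Jun 30 2009.
Last Tuesday of July 2009: Jul 28 2009.
Last Tuesday of August 2009: Aug 25 2009.
September 2009 ends with Tuesday Sep 29 2009.
October 2009 ends with Tuesday Oct 27 2009.
November 2009 ends with Tuesday Nov 24 2009.

Nov 24 2009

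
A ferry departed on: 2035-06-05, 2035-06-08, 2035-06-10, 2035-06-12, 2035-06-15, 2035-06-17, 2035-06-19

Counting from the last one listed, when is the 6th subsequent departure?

2035-07-03

Every event lands on a Tuesday or Friday or Sunday (gaps cycle 3, 2, 2, 3, 2, 2).
So the schedule is: every Tuesday, Friday and Sunday.
Next Friday: 2035-06-22.
Next Sunday: 2035-06-24.
Next Tuesday: 2035-06-26.
The following Friday is 2035-06-29.
The following Sunday is 2035-07-01.
Next Tuesday: 2035-07-03.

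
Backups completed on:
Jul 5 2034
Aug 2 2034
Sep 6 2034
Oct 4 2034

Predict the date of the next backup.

Nov 1 2034

These are Wednesdays at 28- or 35-day spacing (28, 35, 28).
The pattern: 1st Wednesday of the month.
November 2034 — 1st Wednesday is Nov 1 2034.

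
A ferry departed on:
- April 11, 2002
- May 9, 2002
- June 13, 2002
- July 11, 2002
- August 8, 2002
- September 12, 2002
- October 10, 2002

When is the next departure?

Gaps: 28, 35, 28, 28, 35, 28 days — a mix of 28 and 35. Every date is a Thursday.
Each is the 2nd Thursday of its month.
2nd Thursday of November 2002: November 14, 2002.

November 14, 2002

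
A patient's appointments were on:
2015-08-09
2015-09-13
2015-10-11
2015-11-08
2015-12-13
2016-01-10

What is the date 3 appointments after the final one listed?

Gaps: 35, 28, 28, 35, 28 days — a mix of 28 and 35. Every date is a Sunday.
Each is the 2nd Sunday of its month.
2nd Sunday of February 2016: 2016-02-14.
2nd Sunday of March 2016: 2016-03-13.
April 2016 — 2nd Sunday is 2016-04-10.

2016-04-10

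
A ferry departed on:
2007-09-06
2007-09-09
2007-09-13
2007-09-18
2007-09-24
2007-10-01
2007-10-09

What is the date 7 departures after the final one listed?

Intervals are 3, 4, 5, 6, 7, 8 days — an arithmetic progression with common difference 1.
Next gap: 9 days. 2007-10-09 + 9 days = 2007-10-18.
Next gap: 10 days. 2007-10-18 + 10 days = 2007-10-28.
Next gap: 11 days. 2007-10-28 + 11 days = 2007-11-08.
Next gap: 12 days. 2007-11-08 + 12 days = 2007-11-20.
Next gap: 13 days. 2007-11-20 + 13 days = 2007-12-03.
Next gap: 14 days. 2007-12-03 + 14 days = 2007-12-17.
Next gap: 15 days. 2007-12-17 + 15 days = 2008-01-01.

2008-01-01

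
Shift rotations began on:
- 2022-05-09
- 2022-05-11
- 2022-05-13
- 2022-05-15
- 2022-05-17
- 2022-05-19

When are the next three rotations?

The spacing is 2, 2, 2, 2, 2 days — always 2 days.
2022-05-19 + 2 days = 2022-05-21.
2022-05-21 + 2 days = 2022-05-23.
2022-05-23 + 2 days = 2022-05-25.

2022-05-21, 2022-05-23, 2022-05-25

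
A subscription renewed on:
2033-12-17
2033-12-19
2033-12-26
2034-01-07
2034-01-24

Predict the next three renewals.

Gaps: 2, 7, 12, 17 days — each gap is 5 larger than the previous one.
Next gap: 22 days. 2034-01-24 + 22 days = 2034-02-15.
Next gap: 27 days. 2034-02-15 + 27 days = 2034-03-14.
Next gap: 32 days. 2034-03-14 + 32 days = 2034-04-15.

2034-02-15, 2034-03-14, 2034-04-15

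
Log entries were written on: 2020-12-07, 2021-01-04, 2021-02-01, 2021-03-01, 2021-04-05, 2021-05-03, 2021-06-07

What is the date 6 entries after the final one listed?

Gaps: 28, 28, 28, 35, 28, 35 days — a mix of 28 and 35. Every date is a Monday.
Each is the 1st Monday of its month.
1st Monday of July 2021: 2021-07-05.
1st Monday of August 2021: 2021-08-02.
1st Monday of September 2021: 2021-09-06.
1st Monday of October 2021: 2021-10-04.
November 2021 — 1st Monday is 2021-11-01.
1st Monday of December 2021: 2021-12-06.

2021-12-06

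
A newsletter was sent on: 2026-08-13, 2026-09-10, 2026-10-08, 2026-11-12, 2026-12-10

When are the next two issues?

These are Thursdays at 28- or 35-day spacing (28, 28, 35, 28).
The pattern: 2nd Thursday of the month.
2nd Thursday of January 2027: 2027-01-14.
February 2027 — 2nd Thursday is 2027-02-11.

2027-01-14, 2027-02-11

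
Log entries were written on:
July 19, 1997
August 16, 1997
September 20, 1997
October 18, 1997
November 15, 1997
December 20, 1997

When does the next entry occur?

These are Saturdays at 28- or 35-day spacing (28, 35, 28, 28, 35).
The pattern: 3rd Saturday of the month.
3rd Saturday of January 1998: January 17, 1998.

January 17, 1998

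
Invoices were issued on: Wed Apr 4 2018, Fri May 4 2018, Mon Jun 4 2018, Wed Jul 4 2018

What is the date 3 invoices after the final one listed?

The day-of-month is always 4 (30, 31, 30 days between events).
So this recurs on the 4th of each month.
Next: August 2018 → Sat Aug 4 2018.
September 2018: Tue Sep 4 2018.
Next: October 2018 → Thu Oct 4 2018.

Thu Oct 4 2018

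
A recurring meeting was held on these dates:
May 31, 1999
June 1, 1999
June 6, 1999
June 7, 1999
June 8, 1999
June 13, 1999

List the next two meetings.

The gap pattern 1, 5, 1, 1, 5 repeats every 3 events.
These are the Mondays, Tuesdays and Sundays of each week.
Next Monday: June 14, 1999.
Next Tuesday: June 15, 1999.

June 14, 1999; June 15, 1999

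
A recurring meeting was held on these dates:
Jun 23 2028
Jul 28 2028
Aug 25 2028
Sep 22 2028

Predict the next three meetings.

All dates are Fridays, 35, 28, 28 days apart.
Specifically, the 4th Friday of each month.
4th Friday of October 2028: Oct 27 2028.
November 2028 — 4th Friday is Nov 24 2028.
December 2028 — 4th Friday is Dec 22 2028.

Oct 27 2028, Nov 24 2028, Dec 22 2028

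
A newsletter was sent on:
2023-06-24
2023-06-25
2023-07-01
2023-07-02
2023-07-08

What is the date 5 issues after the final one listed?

2023-07-23

Every event lands on a Saturday or Sunday (gaps cycle 1, 6, 1, 6).
So the schedule is: every Saturday and Sunday.
Next Sunday: 2023-07-09.
Next Saturday: 2023-07-15.
The following Sunday is 2023-07-16.
The following Saturday is 2023-07-22.
The following Sunday is 2023-07-23.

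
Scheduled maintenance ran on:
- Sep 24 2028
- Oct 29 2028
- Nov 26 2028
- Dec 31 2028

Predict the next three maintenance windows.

Every date is a Sunday; gaps 35, 28, 35 days.
Each is the last Sunday of its month (at least one falls on the 29th or later, ruling out '4th Sunday').
Last Sunday of January 2029: Jan 28 2029.
February 2029 ends with Sunday Feb 25 2029.
March 2029 ends with Sunday Mar 25 2029.

Jan 28 2029, Feb 25 2029, Mar 25 2029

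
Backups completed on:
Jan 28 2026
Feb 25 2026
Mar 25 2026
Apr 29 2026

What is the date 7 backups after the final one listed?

Every date is a Wednesday; gaps 28, 28, 35 days.
Each is the last Wednesday of its month (at least one falls on the 29th or later, ruling out '4th Wednesday').
May 2026 ends with Wednesday May 27 2026.
Last Wednesday of June 2026: Jun 24 2026.
July 2026 ends with Wednesday Jul 29 2026.
Last Wednesday of August 2026: Aug 26 2026.
September 2026 ends with Wednesday Sep 30 2026.
October 2026 ends with Wednesday Oct 28 2026.
Last Wednesday of November 2026: Nov 25 2026.

Nov 25 2026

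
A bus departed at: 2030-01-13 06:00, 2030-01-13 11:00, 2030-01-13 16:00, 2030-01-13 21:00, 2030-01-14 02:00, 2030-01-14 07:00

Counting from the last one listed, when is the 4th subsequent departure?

Gaps: 5, 5, 5, 5, 5 hours — each event is 5 hours after the previous one.
2030-01-14 07:00 + 5 h = 2030-01-14 12:00.
2030-01-14 12:00 + 5 h = 2030-01-14 17:00.
2030-01-14 17:00 + 5 h = 2030-01-14 22:00.
2030-01-14 22:00 + 5 h = 2030-01-15 03:00.

2030-01-15 03:00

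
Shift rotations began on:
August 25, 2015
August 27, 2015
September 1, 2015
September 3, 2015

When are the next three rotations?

September 8, 2015; September 10, 2015; September 15, 2015

Gaps: 2, 5, 2 days — not constant, but cyclic with period 2.
The events fall on every Tuesday and Thursday.
Next Tuesday: September 8, 2015.
The following Thursday is September 10, 2015.
The following Tuesday is September 15, 2015.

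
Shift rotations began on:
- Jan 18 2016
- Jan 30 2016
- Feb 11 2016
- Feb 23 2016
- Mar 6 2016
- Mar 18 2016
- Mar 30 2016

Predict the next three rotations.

Gaps between consecutive events: 12, 12, 12, 12, 12, 12 days — a constant 12-day interval.
Mar 30 2016 + 12 days = Apr 11 2016.
Apr 11 2016 + 12 days = Apr 23 2016.
Apr 23 2016 + 12 days = May 5 2016.

Apr 11 2016, Apr 23 2016, May 5 2016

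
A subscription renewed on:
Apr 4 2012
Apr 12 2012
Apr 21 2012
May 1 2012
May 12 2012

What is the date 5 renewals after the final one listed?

Jul 21 2012

The spacing grows by 1 each time: 8, 9, 10, 11 days.
Next gap: 12 days. May 12 2012 + 12 days = May 24 2012.
Next gap: 13 days. May 24 2012 + 13 days = Jun 6 2012.
Next gap: 14 days. Jun 6 2012 + 14 days = Jun 20 2012.
Next gap: 15 days. Jun 20 2012 + 15 days = Jul 5 2012.
Next gap: 16 days. Jul 5 2012 + 16 days = Jul 21 2012.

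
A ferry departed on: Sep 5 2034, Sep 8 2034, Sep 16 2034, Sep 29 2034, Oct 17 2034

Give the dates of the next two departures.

Nov 9 2034, Dec 7 2034

Intervals are 3, 8, 13, 18 days — an arithmetic progression with common difference 5.
Next gap: 23 days. Oct 17 2034 + 23 days = Nov 9 2034.
Next gap: 28 days. Nov 9 2034 + 28 days = Dec 7 2034.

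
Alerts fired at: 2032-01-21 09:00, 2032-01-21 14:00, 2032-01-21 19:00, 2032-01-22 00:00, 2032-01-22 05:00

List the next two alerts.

Gaps: 5, 5, 5, 5 hours — each event is 5 hours after the previous one.
2032-01-22 05:00 + 5 h = 2032-01-22 10:00.
2032-01-22 10:00 + 5 h = 2032-01-22 15:00.

2032-01-22 10:00, 2032-01-22 15:00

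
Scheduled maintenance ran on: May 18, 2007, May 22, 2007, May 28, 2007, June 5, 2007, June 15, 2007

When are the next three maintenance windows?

Intervals are 4, 6, 8, 10 days — an arithmetic progression with common difference 2.
Next gap: 12 days. June 15, 2007 + 12 days = June 27, 2007.
Next gap: 14 days. June 27, 2007 + 14 days = July 11, 2007.
Next gap: 16 days. July 11, 2007 + 16 days = July 27, 2007.

June 27, 2007; July 11, 2007; July 27, 2007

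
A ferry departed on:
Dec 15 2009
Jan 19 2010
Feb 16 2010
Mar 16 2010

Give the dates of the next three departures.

Apr 20 2010, May 18 2010, Jun 15 2010

These are Tuesdays at 28- or 35-day spacing (35, 28, 28).
The pattern: 3rd Tuesday of the month.
April 2010 — 3rd Tuesday is Apr 20 2010.
May 2010 — 3rd Tuesday is May 18 2010.
3rd Tuesday of June 2010: Jun 15 2010.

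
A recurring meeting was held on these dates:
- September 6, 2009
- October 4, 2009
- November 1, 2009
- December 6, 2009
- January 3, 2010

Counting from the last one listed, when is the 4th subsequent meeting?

May 2, 2010

Gaps: 28, 28, 35, 28 days — a mix of 28 and 35. Every date is a Sunday.
Each is the 1st Sunday of its month.
February 2010 — 1st Sunday is February 7, 2010.
March 2010 — 1st Sunday is March 7, 2010.
1st Sunday of April 2010: April 4, 2010.
May 2010 — 1st Sunday is May 2, 2010.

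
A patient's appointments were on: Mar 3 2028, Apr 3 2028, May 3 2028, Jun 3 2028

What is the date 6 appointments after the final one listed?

Dec 3 2028

Each date is the 3rd; the gaps (31, 30, 31) track the month lengths.
The rule is the 3rd of each month.
July 2028: Jul 3 2028.
Next: August 2028 → Aug 3 2028.
Next: September 2028 → Sep 3 2028.
October 2028: Oct 3 2028.
November 2028: Nov 3 2028.
December 2028: Dec 3 2028.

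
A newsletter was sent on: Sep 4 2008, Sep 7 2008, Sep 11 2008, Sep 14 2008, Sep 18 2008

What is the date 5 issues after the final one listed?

Oct 5 2008

Every event lands on a Thursday or Sunday (gaps cycle 3, 4, 3, 4).
So the schedule is: every Thursday and Sunday.
Next Sunday: Sep 21 2008.
Next Thursday: Sep 25 2008.
The following Sunday is Sep 28 2008.
The following Thursday is Oct 2 2008.
Next Sunday: Oct 5 2008.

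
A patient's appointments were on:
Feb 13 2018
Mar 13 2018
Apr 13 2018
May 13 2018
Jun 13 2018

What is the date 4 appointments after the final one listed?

Oct 13 2018

The day-of-month is always 13 (28, 31, 30, 31 days between events).
So this recurs on the 13th of each month.
July 2018: Jul 13 2018.
August 2018: Aug 13 2018.
September 2018: Sep 13 2018.
Next: October 2018 → Oct 13 2018.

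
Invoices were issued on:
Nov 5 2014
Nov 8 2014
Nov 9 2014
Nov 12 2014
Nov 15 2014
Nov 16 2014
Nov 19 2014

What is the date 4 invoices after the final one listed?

Every event lands on a Wednesday or Saturday or Sunday (gaps cycle 3, 1, 3, 3, 1, 3).
So the schedule is: every Wednesday, Saturday and Sunday.
Next Saturday: Nov 22 2014.
The following Sunday is Nov 23 2014.
The following Wednesday is Nov 26 2014.
Next Saturday: Nov 29 2014.

Nov 29 2014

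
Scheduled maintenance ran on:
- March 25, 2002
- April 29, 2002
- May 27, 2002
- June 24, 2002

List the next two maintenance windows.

July 29, 2002; August 26, 2002

All Mondays; the gaps (35, 28, 28) vary with month length.
This is the last Monday of each month.
Last Monday of July 2002: July 29, 2002.
August 2002 ends with Monday August 26, 2002.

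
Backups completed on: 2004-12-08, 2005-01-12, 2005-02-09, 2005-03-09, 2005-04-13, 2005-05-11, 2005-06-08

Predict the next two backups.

All dates are Wednesdays, 35, 28, 28, 35, 28, 28 days apart.
Specifically, the 2nd Wednesday of each month.
2nd Wednesday of July 2005: 2005-07-13.
August 2005 — 2nd Wednesday is 2005-08-10.

2005-07-13, 2005-08-10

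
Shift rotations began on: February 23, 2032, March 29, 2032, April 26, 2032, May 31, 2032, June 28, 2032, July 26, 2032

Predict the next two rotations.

All Mondays; the gaps (35, 28, 35, 28, 28) vary with month length.
This is the last Monday of each month.
Last Monday of August 2032: August 30, 2032.
September 2032 ends with Monday September 27, 2032.

August 30, 2032; September 27, 2032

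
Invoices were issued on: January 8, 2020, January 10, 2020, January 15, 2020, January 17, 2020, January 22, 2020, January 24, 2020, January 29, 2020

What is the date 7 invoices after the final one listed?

Gaps: 2, 5, 2, 5, 2, 5 days — not constant, but cyclic with period 2.
The events fall on every Wednesday and Friday.
The following Friday is January 31, 2020.
The following Wednesday is February 5, 2020.
Next Friday: February 7, 2020.
The following Wednesday is February 12, 2020.
Next Friday: February 14, 2020.
The following Wednesday is February 19, 2020.
The following Friday is February 21, 2020.

February 21, 2020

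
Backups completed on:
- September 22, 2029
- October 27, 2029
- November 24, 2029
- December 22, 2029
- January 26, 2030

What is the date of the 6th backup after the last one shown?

Gaps: 35, 28, 28, 35 days — a mix of 28 and 35. Every date is a Saturday.
Each is the 4th Saturday of its month.
February 2030 — 4th Saturday is February 23, 2030.
4th Saturday of March 2030: March 23, 2030.
April 2030 — 4th Saturday is April 27, 2030.
4th Saturday of May 2030: May 25, 2030.
4th Saturday of June 2030: June 22, 2030.
July 2030 — 4th Saturday is July 27, 2030.

July 27, 2030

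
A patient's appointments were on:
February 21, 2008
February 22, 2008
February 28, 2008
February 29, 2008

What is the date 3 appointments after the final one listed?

March 13, 2008

Every event lands on a Thursday or Friday (gaps cycle 1, 6, 1).
So the schedule is: every Thursday and Friday.
Next Thursday: March 6, 2008.
Next Friday: March 7, 2008.
Next Thursday: March 13, 2008.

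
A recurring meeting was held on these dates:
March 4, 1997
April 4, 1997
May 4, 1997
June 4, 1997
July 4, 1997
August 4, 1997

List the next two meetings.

Gaps: 31, 30, 31, 30, 31 days — not constant. Every event is on the 4th of the month.
Pattern: the 4th of each month.
Next: September 1997 → September 4, 1997.
October 1997: October 4, 1997.

September 4, 1997; October 4, 1997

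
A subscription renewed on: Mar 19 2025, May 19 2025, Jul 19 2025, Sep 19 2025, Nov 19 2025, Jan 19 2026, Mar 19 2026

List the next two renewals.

May 19 2026, Jul 19 2026

Gaps: 61, 61, 62, 61, 61, 59 days — not constant. Every event is on the 19th of the month.
Pattern: the 19th of every 2 months.
May 2026: May 19 2026.
Next: July 2026 → Jul 19 2026.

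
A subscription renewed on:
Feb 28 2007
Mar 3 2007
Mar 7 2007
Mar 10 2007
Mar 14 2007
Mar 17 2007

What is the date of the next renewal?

Mar 21 2007

Every event lands on a Wednesday or Saturday (gaps cycle 3, 4, 3, 4, 3).
So the schedule is: every Wednesday and Saturday.
Next Wednesday: Mar 21 2007.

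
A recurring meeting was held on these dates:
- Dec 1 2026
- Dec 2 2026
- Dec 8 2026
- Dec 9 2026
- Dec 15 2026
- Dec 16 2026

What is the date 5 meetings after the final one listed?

The gap pattern 1, 6, 1, 6, 1 repeats every 2 events.
These are the Tuesdays and Wednesdays of each week.
The following Tuesday is Dec 22 2026.
Next Wednesday: Dec 23 2026.
The following Tuesday is Dec 29 2026.
Next Wednesday: Dec 30 2026.
Next Tuesday: Jan 5 2027.

Jan 5 2027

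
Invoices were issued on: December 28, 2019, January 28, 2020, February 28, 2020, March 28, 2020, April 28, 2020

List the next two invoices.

The day-of-month is always 28 (31, 31, 29, 31 days between events).
So this recurs on the 28th of each month.
Next: May 2020 → May 28, 2020.
Next: June 2020 → June 28, 2020.

May 28, 2020; June 28, 2020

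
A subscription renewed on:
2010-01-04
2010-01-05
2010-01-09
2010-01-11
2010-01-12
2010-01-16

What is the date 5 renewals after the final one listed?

2010-01-26

Gaps: 1, 4, 2, 1, 4 days — not constant, but cyclic with period 3.
The events fall on every Monday, Tuesday and Saturday.
Next Monday: 2010-01-18.
The following Tuesday is 2010-01-19.
Next Saturday: 2010-01-23.
Next Monday: 2010-01-25.
The following Tuesday is 2010-01-26.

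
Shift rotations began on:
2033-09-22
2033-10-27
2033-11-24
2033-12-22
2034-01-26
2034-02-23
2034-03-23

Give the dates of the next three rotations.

Gaps: 35, 28, 28, 35, 28, 28 days — a mix of 28 and 35. Every date is a Thursday.
Each is the 4th Thursday of its month.
4th Thursday of April 2034: 2034-04-27.
4th Thursday of May 2034: 2034-05-25.
June 2034 — 4th Thursday is 2034-06-22.

2034-04-27, 2034-05-25, 2034-06-22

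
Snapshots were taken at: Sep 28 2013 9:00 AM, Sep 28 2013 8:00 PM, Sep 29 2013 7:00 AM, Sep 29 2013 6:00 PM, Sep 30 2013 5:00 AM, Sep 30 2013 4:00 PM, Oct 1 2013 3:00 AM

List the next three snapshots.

Oct 1 2013 2:00 PM, Oct 2 2013 1:00 AM, Oct 2 2013 12:00 PM

Spacing: 11, 11, 11, 11, 11, 11 h — constant 11 h.
Oct 1 2013 3:00 AM + 11 h = Oct 1 2013 2:00 PM.
Oct 1 2013 2:00 PM + 11 h = Oct 2 2013 1:00 AM.
Oct 2 2013 1:00 AM + 11 h = Oct 2 2013 12:00 PM.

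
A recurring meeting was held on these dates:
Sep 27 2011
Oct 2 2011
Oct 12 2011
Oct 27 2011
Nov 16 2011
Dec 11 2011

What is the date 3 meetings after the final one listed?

The spacing grows by 5 each time: 5, 10, 15, 20, 25 days.
Next gap: 30 days. Dec 11 2011 + 30 days = Jan 10 2012.
Next gap: 35 days. Jan 10 2012 + 35 days = Feb 14 2012.
Next gap: 40 days. Feb 14 2012 + 40 days = Mar 25 2012.

Mar 25 2012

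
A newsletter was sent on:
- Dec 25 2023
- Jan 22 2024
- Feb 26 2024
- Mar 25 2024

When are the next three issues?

Apr 22 2024, May 27 2024, Jun 24 2024

Gaps: 28, 35, 28 days — a mix of 28 and 35. Every date is a Monday.
Each is the 4th Monday of its month.
April 2024 — 4th Monday is Apr 22 2024.
May 2024 — 4th Monday is May 27 2024.
June 2024 — 4th Monday is Jun 24 2024.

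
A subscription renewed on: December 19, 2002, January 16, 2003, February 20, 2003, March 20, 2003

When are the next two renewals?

April 17, 2003; May 15, 2003

All dates are Thursdays, 28, 35, 28 days apart.
Specifically, the 3rd Thursday of each month.
3rd Thursday of April 2003: April 17, 2003.
3rd Thursday of May 2003: May 15, 2003.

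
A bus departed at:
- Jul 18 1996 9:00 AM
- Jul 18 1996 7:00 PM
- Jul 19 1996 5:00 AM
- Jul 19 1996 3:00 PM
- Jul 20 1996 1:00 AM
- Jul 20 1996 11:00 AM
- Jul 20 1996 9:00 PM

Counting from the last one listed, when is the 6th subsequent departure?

Jul 23 1996 9:00 AM

Gaps: 10, 10, 10, 10, 10, 10 hours — each event is 10 hours after the previous one.
Jul 20 1996 9:00 PM + 10 h = Jul 21 1996 7:00 AM.
Jul 21 1996 7:00 AM + 10 h = Jul 21 1996 5:00 PM.
Jul 21 1996 5:00 PM + 10 h = Jul 22 1996 3:00 AM.
Jul 22 1996 3:00 AM + 10 h = Jul 22 1996 1:00 PM.
Jul 22 1996 1:00 PM + 10 h = Jul 22 1996 11:00 PM.
Jul 22 1996 11:00 PM + 10 h = Jul 23 1996 9:00 AM.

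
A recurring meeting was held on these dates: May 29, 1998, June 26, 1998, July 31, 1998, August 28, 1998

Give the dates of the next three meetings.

These are Fridays with 28, 35, 28-day gaps.
Each is the final Friday of its month — May 29, 1998 is past the 28th, so '4th Friday' doesn't fit.
Last Friday of September 1998: September 25, 1998.
Last Friday of October 1998: October 30, 1998.
November 1998 ends with Friday November 27, 1998.

September 25, 1998; October 30, 1998; November 27, 1998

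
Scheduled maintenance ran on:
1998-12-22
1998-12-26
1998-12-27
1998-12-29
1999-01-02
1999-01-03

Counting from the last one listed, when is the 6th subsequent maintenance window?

The gap pattern 4, 1, 2, 4, 1 repeats every 3 events.
These are the Tuesdays, Saturdays and Sundays of each week.
The following Tuesday is 1999-01-05.
Next Saturday: 1999-01-09.
Next Sunday: 1999-01-10.
The following Tuesday is 1999-01-12.
Next Saturday: 1999-01-16.
Next Sunday: 1999-01-17.

1999-01-17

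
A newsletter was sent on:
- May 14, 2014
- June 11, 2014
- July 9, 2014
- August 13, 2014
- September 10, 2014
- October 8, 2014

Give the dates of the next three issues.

November 12, 2014; December 10, 2014; January 14, 2015

These are Wednesdays at 28- or 35-day spacing (28, 28, 35, 28, 28).
The pattern: 2nd Wednesday of the month.
November 2014 — 2nd Wednesday is November 12, 2014.
December 2014 — 2nd Wednesday is December 10, 2014.
2nd Wednesday of January 2015: January 14, 2015.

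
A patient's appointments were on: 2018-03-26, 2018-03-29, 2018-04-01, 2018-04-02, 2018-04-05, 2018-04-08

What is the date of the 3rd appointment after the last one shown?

2018-04-15

Every event lands on a Monday or Thursday or Sunday (gaps cycle 3, 3, 1, 3, 3).
So the schedule is: every Monday, Thursday and Sunday.
Next Monday: 2018-04-09.
Next Thursday: 2018-04-12.
The following Sunday is 2018-04-15.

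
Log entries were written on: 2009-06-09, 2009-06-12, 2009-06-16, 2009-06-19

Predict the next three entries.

The gap pattern 3, 4, 3 repeats every 2 events.
These are the Tuesdays and Fridays of each week.
Next Tuesday: 2009-06-23.
Next Friday: 2009-06-26.
The following Tuesday is 2009-06-30.

2009-06-23, 2009-06-26, 2009-06-30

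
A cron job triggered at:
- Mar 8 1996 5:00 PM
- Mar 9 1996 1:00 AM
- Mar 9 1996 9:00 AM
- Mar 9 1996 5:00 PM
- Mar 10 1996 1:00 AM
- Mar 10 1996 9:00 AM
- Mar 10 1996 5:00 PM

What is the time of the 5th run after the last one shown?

Gaps: 8, 8, 8, 8, 8, 8 hours — each event is 8 hours after the previous one.
Mar 10 1996 5:00 PM + 8 h = Mar 11 1996 1:00 AM.
Mar 11 1996 1:00 AM + 8 h = Mar 11 1996 9:00 AM.
Mar 11 1996 9:00 AM + 8 h = Mar 11 1996 5:00 PM.
Mar 11 1996 5:00 PM + 8 h = Mar 12 1996 1:00 AM.
Mar 12 1996 1:00 AM + 8 h = Mar 12 1996 9:00 AM.

Mar 12 1996 9:00 AM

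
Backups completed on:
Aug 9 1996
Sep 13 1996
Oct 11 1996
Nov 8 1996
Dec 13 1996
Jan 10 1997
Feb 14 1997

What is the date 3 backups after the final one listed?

All dates are Fridays, 35, 28, 28, 35, 28, 35 days apart.
Specifically, the 2nd Friday of each month.
March 1997 — 2nd Friday is Mar 14 1997.
2nd Friday of April 1997: Apr 11 1997.
2nd Friday of May 1997: May 9 1997.

May 9 1997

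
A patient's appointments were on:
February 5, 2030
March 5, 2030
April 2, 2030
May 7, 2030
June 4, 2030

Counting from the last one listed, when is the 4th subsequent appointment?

All dates are Tuesdays, 28, 28, 35, 28 days apart.
Specifically, the 1st Tuesday of each month.
1st Tuesday of July 2030: July 2, 2030.
1st Tuesday of August 2030: August 6, 2030.
September 2030 — 1st Tuesday is September 3, 2030.
October 2030 — 1st Tuesday is October 1, 2030.

October 1, 2030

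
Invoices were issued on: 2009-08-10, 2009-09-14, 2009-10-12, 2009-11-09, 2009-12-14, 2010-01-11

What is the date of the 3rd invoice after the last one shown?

2010-04-12

All dates are Mondays, 35, 28, 28, 35, 28 days apart.
Specifically, the 2nd Monday of each month.
2nd Monday of February 2010: 2010-02-08.
March 2010 — 2nd Monday is 2010-03-08.
April 2010 — 2nd Monday is 2010-04-12.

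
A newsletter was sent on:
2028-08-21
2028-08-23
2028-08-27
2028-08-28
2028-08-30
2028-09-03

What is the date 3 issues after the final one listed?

2028-09-10

Every event lands on a Monday or Wednesday or Sunday (gaps cycle 2, 4, 1, 2, 4).
So the schedule is: every Monday, Wednesday and Sunday.
Next Monday: 2028-09-04.
Next Wednesday: 2028-09-06.
Next Sunday: 2028-09-10.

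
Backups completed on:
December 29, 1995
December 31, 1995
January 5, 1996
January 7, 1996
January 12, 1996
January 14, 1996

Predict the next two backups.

Every event lands on a Friday or Sunday (gaps cycle 2, 5, 2, 5, 2).
So the schedule is: every Friday and Sunday.
Next Friday: January 19, 1996.
Next Sunday: January 21, 1996.

January 19, 1996; January 21, 1996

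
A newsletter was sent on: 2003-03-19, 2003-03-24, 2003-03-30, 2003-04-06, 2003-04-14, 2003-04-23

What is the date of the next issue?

Intervals are 5, 6, 7, 8, 9 days — an arithmetic progression with common difference 1.
Next gap: 10 days. 2003-04-23 + 10 days = 2003-05-03.

2003-05-03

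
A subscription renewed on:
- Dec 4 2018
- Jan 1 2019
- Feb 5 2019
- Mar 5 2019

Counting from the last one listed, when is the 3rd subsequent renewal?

Jun 4 2019

Gaps: 28, 35, 28 days — a mix of 28 and 35. Every date is a Tuesday.
Each is the 1st Tuesday of its month.
April 2019 — 1st Tuesday is Apr 2 2019.
May 2019 — 1st Tuesday is May 7 2019.
June 2019 — 1st Tuesday is Jun 4 2019.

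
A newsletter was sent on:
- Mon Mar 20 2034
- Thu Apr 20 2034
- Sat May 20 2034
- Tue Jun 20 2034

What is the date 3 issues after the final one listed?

The day-of-month is always 20 (31, 30, 31 days between events).
So this recurs on the 20th of each month.
Next: July 2034 → Thu Jul 20 2034.
August 2034: Sun Aug 20 2034.
September 2034: Wed Sep 20 2034.

Wed Sep 20 2034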